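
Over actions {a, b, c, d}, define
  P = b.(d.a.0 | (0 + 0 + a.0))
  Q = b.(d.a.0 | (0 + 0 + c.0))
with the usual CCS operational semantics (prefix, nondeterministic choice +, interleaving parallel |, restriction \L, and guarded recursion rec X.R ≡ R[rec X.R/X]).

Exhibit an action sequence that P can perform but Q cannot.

ba

P's transition system — 7 states:
  p0 = b.(d.a.0 | (0 + 0 + a.0)) has moves =b=> p1
  p1 = d.a.0 | (0 + 0 + a.0) has moves =a=> p2, =d=> p3
  p2 = d.a.0 | 0 has moves =d=> p4
  p3 = a.0 | (0 + 0 + a.0) has moves =a=> p4, =a=> p5
  p4 = a.0 | 0 has moves =a=> p6
  p5 = 0 | (0 + 0 + a.0) has moves =a=> p6
  p6 = 0 | 0 has moves ·
Q's transition system — 7 states:
  q0 = b.(d.a.0 | (0 + 0 + c.0)) has moves =b=> q1
  q1 = d.a.0 | (0 + 0 + c.0) has moves =c=> q2, =d=> q3
  q2 = d.a.0 | 0 has moves =d=> q4
  q3 = a.0 | (0 + 0 + c.0) has moves =a=> q5, =c=> q4
  q4 = a.0 | 0 has moves =a=> q6
  q5 = 0 | (0 + 0 + c.0) has moves =c=> q6
  q6 = 0 | 0 has moves ·
Executing ba from P (initial set {p0}):
  [1] b ⇒ {p1}
  [2] a ⇒ {p2}
  P completes σ.
Executing ba from Q (initial set {q0}):
  [1] b ⇒ {q1}
  [2] a ⇒ ∅ (Q stuck)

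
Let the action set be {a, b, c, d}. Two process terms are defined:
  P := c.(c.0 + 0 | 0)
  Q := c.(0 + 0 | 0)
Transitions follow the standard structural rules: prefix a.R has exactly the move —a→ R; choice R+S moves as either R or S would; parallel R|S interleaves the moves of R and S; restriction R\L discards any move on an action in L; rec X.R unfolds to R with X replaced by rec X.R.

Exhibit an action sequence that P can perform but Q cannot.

Reachable graph of P (3 states):
  p0 = c.(c.0 + 0 | 0) :: =c=> p1
  p1 = c.0 + 0 | 0 :: =c=> p2
  p2 = 0 :: ·
Reachable graph of Q (2 states):
  q0 = c.(0 + 0 | 0) :: =c=> q1
  q1 = 0 + 0 | 0 :: ·
Executing cc from P (initial set {p0}):
  [1] c ⇒ {p1}
  [2] c ⇒ {p2}
  — P admits the full trace.
Executing cc from Q (initial set {q0}):
  [1] c ⇒ {q1}
  [2] c ⇒ no successor for Q

cc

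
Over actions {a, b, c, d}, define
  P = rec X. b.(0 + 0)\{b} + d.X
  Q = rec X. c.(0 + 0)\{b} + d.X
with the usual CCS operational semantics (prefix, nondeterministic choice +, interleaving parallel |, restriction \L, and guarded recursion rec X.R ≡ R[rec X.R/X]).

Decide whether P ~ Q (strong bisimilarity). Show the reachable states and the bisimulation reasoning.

NO

P's transition system — 2 states:
  s0 = rec X. b.(0 + 0)\{b} + d.X has moves --b--▸ s1, --d--▸ s0
  s1 = (0 + 0)\{b} has moves (no moves)
Q's transition system — 2 states:
  t0 = rec X. c.(0 + 0)\{b} + d.X has moves --c--▸ t1, --d--▸ t0
  t1 = (0 + 0)\{b} has moves (no moves)
Partition-refinement fixed point:
  B0 = {s0}
  B1 = {s1, t1}
  B2 = {t0}
s0 ∈ B0, t0 ∈ B2 → different blocks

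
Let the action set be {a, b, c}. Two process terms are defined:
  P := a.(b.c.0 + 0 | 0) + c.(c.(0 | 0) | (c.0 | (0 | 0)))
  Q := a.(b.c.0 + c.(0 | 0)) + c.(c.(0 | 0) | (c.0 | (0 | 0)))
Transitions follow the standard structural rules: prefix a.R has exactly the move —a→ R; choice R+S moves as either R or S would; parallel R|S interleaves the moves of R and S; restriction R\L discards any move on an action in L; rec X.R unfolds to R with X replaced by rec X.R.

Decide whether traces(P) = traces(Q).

NO — witness ⟨ac⟩

P's transition system — 8 states:
  u0 = a.(b.c.0 + 0 | 0) + c.(c.(0 | 0) | (c.0 | (0 | 0))) ⊢ -a-> u1, -c-> u2
  u1 = b.c.0 + 0 | 0 ⊢ -b-> u3
  u2 = c.(0 | 0) | (c.0 | (0 | 0)) ⊢ -c-> u4, -c-> u5
  u3 = c.0 ⊢ -c-> u6
  u4 = 0 | 0 | (c.0 | (0 | 0)) ⊢ -c-> u7
  u5 = c.(0 | 0) | (0 | (0 | 0)) ⊢ -c-> u7
  u6 = 0 ⊢ stopped
  u7 = 0 | 0 | (0 | (0 | 0)) ⊢ stopped
Q's transition system — 9 states:
  v0 = a.(b.c.0 + c.(0 | 0)) + c.(c.(0 | 0) | (c.0 | (0 | 0))) ⊢ -a-> v1, -c-> v2
  v1 = b.c.0 + c.(0 | 0) ⊢ -b-> v3, -c-> v4
  v2 = c.(0 | 0) | (c.0 | (0 | 0)) ⊢ -c-> v5, -c-> v6
  v3 = c.0 ⊢ -c-> v7
  v4 = 0 | 0 ⊢ stopped
  v5 = 0 | 0 | (c.0 | (0 | 0)) ⊢ -c-> v8
  v6 = c.(0 | 0) | (0 | (0 | 0)) ⊢ -c-> v8
  v7 = 0 ⊢ stopped
  v8 = 0 | 0 | (0 | (0 | 0)) ⊢ stopped
Trace ⟨ac⟩ through Q, begin at {v0}:
  step 1 (a): {v1}
  step 2 (c): {v4}
  Q completes σ.
Trace ⟨ac⟩ through P, begin at {u0}:
  step 1 (a): {u1}
  step 2 (c): ∅  — P cannot continue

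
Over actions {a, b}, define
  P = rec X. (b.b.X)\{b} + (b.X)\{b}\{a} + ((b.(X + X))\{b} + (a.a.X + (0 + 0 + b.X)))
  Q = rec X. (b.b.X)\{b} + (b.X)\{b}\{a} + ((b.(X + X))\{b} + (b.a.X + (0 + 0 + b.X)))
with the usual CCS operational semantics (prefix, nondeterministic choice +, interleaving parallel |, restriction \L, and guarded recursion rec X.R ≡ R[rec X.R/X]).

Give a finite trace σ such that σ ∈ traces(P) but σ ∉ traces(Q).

a

P's transition system — 2 states:
  s0 = rec X. (b.b.X)\{b} + (b.X)\{b}\{a} + ((b.(X + X))\{b} + (a.a.X + (0 + 0 + b.X))) ⊢ —a→ s1, —b→ s0
  s1 = a.(rec X. (b.b.X)\{b} + (b.X)\{b}\{a} + ((b.(X + X))\{b} + (a.a.X + (0 + 0 + b.X)))) ⊢ —a→ s0
Q's transition system — 2 states:
  t0 = rec X. (b.b.X)\{b} + (b.X)\{b}\{a} + ((b.(X + X))\{b} + (b.a.X + (0 + 0 + b.X))) ⊢ —b→ t0, —b→ t1
  t1 = a.(rec X. (b.b.X)\{b} + (b.X)\{b}\{a} + ((b.(X + X))\{b} + (b.a.X + (0 + 0 + b.X)))) ⊢ —a→ t0
Trace ⟨a⟩ through P, begin at {s0}:
  step 1 (a): {s1}
  ✓ P
Trace ⟨a⟩ through Q, begin at {t0}:
  step 1 (a): no successor for Q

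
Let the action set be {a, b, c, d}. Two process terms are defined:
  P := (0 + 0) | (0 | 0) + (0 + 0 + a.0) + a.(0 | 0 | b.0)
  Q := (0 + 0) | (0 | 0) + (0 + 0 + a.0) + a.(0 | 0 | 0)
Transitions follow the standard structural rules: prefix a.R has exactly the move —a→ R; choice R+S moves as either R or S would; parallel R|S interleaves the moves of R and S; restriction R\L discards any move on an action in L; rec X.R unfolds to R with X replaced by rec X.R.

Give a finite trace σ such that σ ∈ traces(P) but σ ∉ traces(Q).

Reachable graph of P (4 states):
  s0 = (0 + 0) | (0 | 0) + (0 + 0 + a.0) + a.(0 | 0 | b.0) has moves ··a··> s1, ··a··> s2
  s1 = 0 has moves ∅
  s2 = 0 | 0 | b.0 has moves ··b··> s3
  s3 = 0 | 0 | 0 has moves ∅
Reachable graph of Q (3 states):
  t0 = (0 + 0) | (0 | 0) + (0 + 0 + a.0) + a.(0 | 0 | 0) has moves ··a··> t1, ··a··> t2
  t1 = 0 has moves ∅
  t2 = 0 | 0 | 0 has moves ∅
Run σ = ⟨ab⟩ on P: start {s0}
  step 1 (a): {s1, s2}
  step 2 (b): {s3}
  P completes σ.
Run σ = ⟨ab⟩ on Q: start {t0}
  step 1 (a): {t1, t2}
  step 2 (b): ∅  — Q cannot continue

ab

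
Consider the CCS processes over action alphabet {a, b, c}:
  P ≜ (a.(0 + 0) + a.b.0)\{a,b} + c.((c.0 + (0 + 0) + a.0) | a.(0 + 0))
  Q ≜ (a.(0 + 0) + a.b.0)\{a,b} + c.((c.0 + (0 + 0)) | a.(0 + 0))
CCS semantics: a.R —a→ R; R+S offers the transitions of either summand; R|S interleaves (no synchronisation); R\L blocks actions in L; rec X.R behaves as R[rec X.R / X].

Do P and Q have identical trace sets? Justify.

LTS(P): 5 reachable states
  p0 = (a.(0 + 0) + a.b.0)\{a,b} + c.((c.0 + (0 + 0) + a.0) | a.(0 + 0)) ⊢ =c=> p1
  p1 = (c.0 + (0 + 0) + a.0) | a.(0 + 0) ⊢ =a=> p2, =a=> p3, =c=> p3
  p2 = (c.0 + (0 + 0) + a.0) | (0 + 0) ⊢ =a=> p4, =c=> p4
  p3 = 0 | a.(0 + 0) ⊢ =a=> p4
  p4 = 0 | (0 + 0) ⊢ ∅
LTS(Q): 5 reachable states
  q0 = (a.(0 + 0) + a.b.0)\{a,b} + c.((c.0 + (0 + 0)) | a.(0 + 0)) ⊢ =c=> q1
  q1 = (c.0 + (0 + 0)) | a.(0 + 0) ⊢ =a=> q2, =c=> q3
  q2 = (c.0 + (0 + 0)) | (0 + 0) ⊢ =c=> q4
  q3 = 0 | a.(0 + 0) ⊢ =a=> q4
  q4 = 0 | (0 + 0) ⊢ ∅
Run σ = ⟨caa⟩ on P: start {p0}
  [1] c ⇒ {p1}
  [2] a ⇒ {p2, p3}
  [3] a ⇒ {p4}
  ✓ P
Run σ = ⟨caa⟩ on Q: start {q0}
  [1] c ⇒ {q1}
  [2] a ⇒ {q2}
  [3] a ⇒ no successor for Q

NO — witness ⟨caa⟩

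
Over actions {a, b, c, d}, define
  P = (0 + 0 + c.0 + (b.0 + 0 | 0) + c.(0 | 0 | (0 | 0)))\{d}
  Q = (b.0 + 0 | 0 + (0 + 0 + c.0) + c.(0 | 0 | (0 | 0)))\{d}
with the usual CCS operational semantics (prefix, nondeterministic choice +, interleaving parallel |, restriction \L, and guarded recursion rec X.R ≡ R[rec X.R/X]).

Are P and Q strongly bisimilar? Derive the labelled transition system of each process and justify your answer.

LTS(P): 3 reachable states
  p0 = (0 + 0 + c.0 + (b.0 + 0 | 0) + c.(0 | 0 | (0 | 0)))\{d} ⊢ --b--▸ p1, --c--▸ p1, --c--▸ p2
  p1 = 0\{d} ⊢ (no moves)
  p2 = (0 | 0 | (0 | 0))\{d} ⊢ (no moves)
LTS(Q): 3 reachable states
  q0 = (b.0 + 0 | 0 + (0 + 0 + c.0) + c.(0 | 0 | (0 | 0)))\{d} ⊢ --b--▸ q1, --c--▸ q1, --c--▸ q2
  q1 = 0\{d} ⊢ (no moves)
  q2 = (0 | 0 | (0 | 0))\{d} ⊢ (no moves)
Bisimilarity quotient blocks:
  B0 = {p0, q0}
  B1 = {p1, p2, q1, q2}
p0 ∈ B0, q0 ∈ B0 → same block

bisimilar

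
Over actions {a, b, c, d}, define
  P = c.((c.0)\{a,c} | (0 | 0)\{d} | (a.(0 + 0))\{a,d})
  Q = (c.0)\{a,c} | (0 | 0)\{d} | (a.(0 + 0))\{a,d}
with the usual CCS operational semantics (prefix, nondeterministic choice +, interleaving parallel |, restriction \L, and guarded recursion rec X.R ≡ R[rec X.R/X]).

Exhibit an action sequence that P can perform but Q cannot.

c

P's transition system — 2 states:
  p0 = c.((c.0)\{a,c} | (0 | 0)\{d} | (a.(0 + 0))\{a,d}) has moves =c=> p1
  p1 = (c.0)\{a,c} | (0 | 0)\{d} | (a.(0 + 0))\{a,d} has moves deadlocked
Q's transition system — 1 states:
  q0 = (c.0)\{a,c} | (0 | 0)\{d} | (a.(0 + 0))\{a,d} has moves deadlocked
Executing c from P (initial set {p0}):
  after c @ step 1: {p1}
  ✓ P
Executing c from Q (initial set {q0}):
  after c @ step 1: ∅  — Q cannot continue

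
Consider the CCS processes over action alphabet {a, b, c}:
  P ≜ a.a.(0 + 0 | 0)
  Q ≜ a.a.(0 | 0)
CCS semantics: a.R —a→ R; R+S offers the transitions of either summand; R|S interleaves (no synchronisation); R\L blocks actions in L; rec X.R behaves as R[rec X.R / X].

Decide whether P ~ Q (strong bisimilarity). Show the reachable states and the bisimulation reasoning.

Reachable graph of P (3 states):
  s0 = a.a.(0 + 0 | 0) | —a→ s1
  s1 = a.(0 + 0 | 0) | —a→ s2
  s2 = 0 + 0 | 0 | (no moves)
Reachable graph of Q (3 states):
  t0 = a.a.(0 | 0) | —a→ t1
  t1 = a.(0 | 0) | —a→ t2
  t2 = 0 | 0 | (no moves)
Partition-refinement fixed point:
  B0 = {s0, t0}
  B1 = {s1, t1}
  B2 = {s2, t2}
s0 ∈ B0, t0 ∈ B0 → same block

bisimilar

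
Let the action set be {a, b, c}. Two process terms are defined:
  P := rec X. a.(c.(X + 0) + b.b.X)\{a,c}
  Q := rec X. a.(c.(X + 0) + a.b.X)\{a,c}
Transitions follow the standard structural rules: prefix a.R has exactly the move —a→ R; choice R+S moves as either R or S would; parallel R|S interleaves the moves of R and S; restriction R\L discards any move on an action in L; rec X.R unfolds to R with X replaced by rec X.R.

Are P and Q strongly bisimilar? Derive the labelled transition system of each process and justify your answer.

Reachable graph of P (4 states):
  s0 = rec X. a.(c.(X + 0) + b.b.X)\{a,c} :: ··a··> s1
  s1 = (c.((rec X. a.(c.(X + 0) + b.b.X)\{a,c}) + 0) + b.b.(rec X. a.(c.(X + 0) + b.b.X)\{a,c}))\{a,c} :: ··b··> s2
  s2 = (b.(rec X. a.(c.(X + 0) + b.b.X)\{a,c}))\{a,c} :: ··b··> s3
  s3 = (rec X. a.(c.(X + 0) + b.b.X)\{a,c})\{a,c} :: (no moves)
Reachable graph of Q (2 states):
  t0 = rec X. a.(c.(X + 0) + a.b.X)\{a,c} :: ··a··> t1
  t1 = (c.((rec X. a.(c.(X + 0) + a.b.X)\{a,c}) + 0) + a.b.(rec X. a.(c.(X + 0) + a.b.X)\{a,c}))\{a,c} :: (no moves)
Coarsest stable partition (strong bisimilarity classes):
  B0 = {s0}
  B1 = {s1}
  B2 = {s2}
  B3 = {s3, t1}
  B4 = {t0}
s0 ∈ B0, t0 ∈ B4 → different blocks

not bisimilar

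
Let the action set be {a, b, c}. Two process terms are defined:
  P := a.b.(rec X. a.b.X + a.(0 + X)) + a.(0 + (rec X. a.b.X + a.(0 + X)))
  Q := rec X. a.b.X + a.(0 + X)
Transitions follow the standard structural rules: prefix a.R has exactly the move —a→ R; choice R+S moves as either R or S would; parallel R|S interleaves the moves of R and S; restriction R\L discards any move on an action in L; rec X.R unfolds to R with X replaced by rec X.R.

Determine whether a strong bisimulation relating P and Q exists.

YES

P's transition system — 4 states:
  p0 = a.b.(rec X. a.b.X + a.(0 + X)) + a.(0 + (rec X. a.b.X + a.(0 + X))) :: --a--▸ p1, --a--▸ p2
  p1 = 0 + (rec X. a.b.X + a.(0 + X)) :: --a--▸ p1, --a--▸ p2
  p2 = b.(rec X. a.b.X + a.(0 + X)) :: --b--▸ p3
  p3 = rec X. a.b.X + a.(0 + X) :: --a--▸ p1, --a--▸ p2
Q's transition system — 3 states:
  q0 = rec X. a.b.X + a.(0 + X) :: --a--▸ q1, --a--▸ q2
  q1 = 0 + (rec X. a.b.X + a.(0 + X)) :: --a--▸ q1, --a--▸ q2
  q2 = b.(rec X. a.b.X + a.(0 + X)) :: --b--▸ q0
Coarsest stable partition (strong bisimilarity classes):
  B0 = {p0, p1, p3, q0, q1}
  B1 = {p2, q2}
p0 ∈ B0, q0 ∈ B0 → same block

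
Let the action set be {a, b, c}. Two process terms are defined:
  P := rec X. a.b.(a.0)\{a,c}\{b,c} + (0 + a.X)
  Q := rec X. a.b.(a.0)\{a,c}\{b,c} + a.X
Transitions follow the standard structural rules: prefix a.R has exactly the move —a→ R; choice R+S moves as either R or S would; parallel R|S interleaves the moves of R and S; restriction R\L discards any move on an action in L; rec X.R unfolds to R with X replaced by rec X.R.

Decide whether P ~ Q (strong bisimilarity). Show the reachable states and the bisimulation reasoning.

Reachable graph of P (3 states):
  p0 = rec X. a.b.(a.0)\{a,c}\{b,c} + (0 + a.X) :: -a-> p0, -a-> p1
  p1 = b.(a.0)\{a,c}\{b,c} :: -b-> p2
  p2 = (a.0)\{a,c}\{b,c} :: ·
Reachable graph of Q (3 states):
  q0 = rec X. a.b.(a.0)\{a,c}\{b,c} + a.X :: -a-> q0, -a-> q1
  q1 = b.(a.0)\{a,c}\{b,c} :: -b-> q2
  q2 = (a.0)\{a,c}\{b,c} :: ·
Coarsest stable partition (strong bisimilarity classes):
  B0 = {p0, q0}
  B1 = {p1, q1}
  B2 = {p2, q2}
p0 ∈ B0, q0 ∈ B0 → same block

YES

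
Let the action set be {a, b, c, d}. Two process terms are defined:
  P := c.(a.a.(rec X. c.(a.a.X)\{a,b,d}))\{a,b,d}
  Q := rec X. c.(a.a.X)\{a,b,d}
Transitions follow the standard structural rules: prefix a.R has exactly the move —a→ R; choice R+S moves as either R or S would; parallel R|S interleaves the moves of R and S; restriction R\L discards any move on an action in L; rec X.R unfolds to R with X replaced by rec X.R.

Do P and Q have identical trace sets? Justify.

P's transition system — 2 states:
  p0 = c.(a.a.(rec X. c.(a.a.X)\{a,b,d}))\{a,b,d} → -c-> p1
  p1 = (a.a.(rec X. c.(a.a.X)\{a,b,d}))\{a,b,d} → stopped
Q's transition system — 2 states:
  q0 = rec X. c.(a.a.X)\{a,b,d} → -c-> q1
  q1 = (a.a.(rec X. c.(a.a.X)\{a,b,d}))\{a,b,d} → stopped
Bisimilarity quotient blocks:
  B0 = {p0, q0}
  B1 = {p1, q1}
p0 ∈ B0, q0 ∈ B0 → same block
Bisimilar ⇒ trace-equivalent.

YES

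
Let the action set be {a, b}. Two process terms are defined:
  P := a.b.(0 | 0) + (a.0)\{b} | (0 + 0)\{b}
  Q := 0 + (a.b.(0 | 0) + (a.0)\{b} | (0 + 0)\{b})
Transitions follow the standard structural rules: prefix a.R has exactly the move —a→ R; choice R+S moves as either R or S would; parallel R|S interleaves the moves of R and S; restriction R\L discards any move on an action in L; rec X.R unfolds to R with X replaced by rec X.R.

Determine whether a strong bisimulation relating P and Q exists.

YES

Reachable graph of P (4 states):
  s0 = a.b.(0 | 0) + (a.0)\{b} | (0 + 0)\{b} :: --a--▸ s1, --a--▸ s2
  s1 = 0\{b} | (0 + 0)\{b} :: deadlocked
  s2 = b.(0 | 0) :: --b--▸ s3
  s3 = 0 | 0 :: deadlocked
Reachable graph of Q (4 states):
  t0 = 0 + (a.b.(0 | 0) + (a.0)\{b} | (0 + 0)\{b}) :: --a--▸ t1, --a--▸ t2
  t1 = 0\{b} | (0 + 0)\{b} :: deadlocked
  t2 = b.(0 | 0) :: --b--▸ t3
  t3 = 0 | 0 :: deadlocked
Coarsest stable partition (strong bisimilarity classes):
  B0 = {s0, t0}
  B1 = {s2, t2}
  B2 = {s1, s3, t1, t3}
s0 ∈ B0, t0 ∈ B0 → same block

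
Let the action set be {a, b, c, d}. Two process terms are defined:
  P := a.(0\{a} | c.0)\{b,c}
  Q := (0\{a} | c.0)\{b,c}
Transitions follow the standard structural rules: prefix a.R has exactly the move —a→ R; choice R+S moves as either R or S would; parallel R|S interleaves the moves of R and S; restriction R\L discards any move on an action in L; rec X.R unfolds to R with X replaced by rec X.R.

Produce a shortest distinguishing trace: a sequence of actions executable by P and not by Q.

P's transition system — 2 states:
  p0 = a.(0\{a} | c.0)\{b,c} | —a→ p1
  p1 = (0\{a} | c.0)\{b,c} | ∅
Q's transition system — 1 states:
  q0 = (0\{a} | c.0)\{b,c} | ∅
Trace ⟨a⟩ through P, begin at {p0}:
  after a @ step 1: {p1}
  ✓ P
Trace ⟨a⟩ through Q, begin at {q0}:
  after a @ step 1: ∅  — Q cannot continue

a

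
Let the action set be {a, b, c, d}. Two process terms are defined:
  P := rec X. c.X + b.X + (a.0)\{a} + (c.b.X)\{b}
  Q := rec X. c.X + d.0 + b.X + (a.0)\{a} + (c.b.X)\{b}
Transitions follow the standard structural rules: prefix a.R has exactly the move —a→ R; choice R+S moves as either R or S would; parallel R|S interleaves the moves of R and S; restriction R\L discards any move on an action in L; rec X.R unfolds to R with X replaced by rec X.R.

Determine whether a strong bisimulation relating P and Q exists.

LTS(P): 2 reachable states
  m0 = rec X. c.X + b.X + (a.0)\{a} + (c.b.X)\{b} ⊢ ··b··> m0, ··c··> m0, ··c··> m1
  m1 = (b.(rec X. c.X + b.X + (a.0)\{a} + (c.b.X)\{b}))\{b} ⊢ ∅
LTS(Q): 3 reachable states
  n0 = rec X. c.X + d.0 + b.X + (a.0)\{a} + (c.b.X)\{b} ⊢ ··b··> n0, ··c··> n0, ··c··> n1, ··d··> n2
  n1 = (b.(rec X. c.X + d.0 + b.X + (a.0)\{a} + (c.b.X)\{b}))\{b} ⊢ ∅
  n2 = 0 ⊢ ∅
Bisimilarity quotient blocks:
  B0 = {m0}
  B1 = {m1, n1, n2}
  B2 = {n0}
m0 ∈ B0, n0 ∈ B2 → different blocks

P ≁ Q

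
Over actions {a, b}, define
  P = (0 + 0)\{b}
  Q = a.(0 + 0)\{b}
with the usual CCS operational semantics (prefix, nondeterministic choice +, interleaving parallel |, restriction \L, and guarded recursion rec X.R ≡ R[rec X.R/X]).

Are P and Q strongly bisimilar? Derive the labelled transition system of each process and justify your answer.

P ≁ Q

LTS(P): 1 reachable states
  u0 = (0 + 0)\{b} has moves ·
LTS(Q): 2 reachable states
  v0 = a.(0 + 0)\{b} has moves —a→ v1
  v1 = (0 + 0)\{b} has moves ·
Coarsest stable partition (strong bisimilarity classes):
  B0 = {u0, v1}
  B1 = {v0}
u0 ∈ B0, v0 ∈ B1 → different blocks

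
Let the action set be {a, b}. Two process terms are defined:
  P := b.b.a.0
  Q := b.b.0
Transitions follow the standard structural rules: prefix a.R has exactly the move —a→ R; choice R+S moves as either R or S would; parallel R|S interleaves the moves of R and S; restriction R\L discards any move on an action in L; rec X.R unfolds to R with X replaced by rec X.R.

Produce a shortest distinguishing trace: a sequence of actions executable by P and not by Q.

bba

LTS(P): 4 reachable states
  s0 = b.b.a.0 → --b--▸ s1
  s1 = b.a.0 → --b--▸ s2
  s2 = a.0 → --a--▸ s3
  s3 = 0 → ∅
LTS(Q): 3 reachable states
  t0 = b.b.0 → --b--▸ t1
  t1 = b.0 → --b--▸ t2
  t2 = 0 → ∅
Trace ⟨bba⟩ through P, begin at {s0}:
  [1] b ⇒ {s1}
  [2] b ⇒ {s2}
  [3] a ⇒ {s3}
  P completes σ.
Trace ⟨bba⟩ through Q, begin at {t0}:
  [1] b ⇒ {t1}
  [2] b ⇒ {t2}
  [3] a ⇒ no successor for Q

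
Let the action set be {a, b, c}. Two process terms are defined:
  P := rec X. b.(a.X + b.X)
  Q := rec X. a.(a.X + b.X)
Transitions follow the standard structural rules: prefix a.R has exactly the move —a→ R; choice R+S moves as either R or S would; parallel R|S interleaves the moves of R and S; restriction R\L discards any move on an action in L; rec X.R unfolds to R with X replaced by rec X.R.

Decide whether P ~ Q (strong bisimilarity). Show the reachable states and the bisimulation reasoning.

Reachable graph of P (2 states):
  s0 = rec X. b.(a.X + b.X) → ··b··> s1
  s1 = a.(rec X. b.(a.X + b.X)) + b.(rec X. b.(a.X + b.X)) → ··a··> s0, ··b··> s0
Reachable graph of Q (2 states):
  t0 = rec X. a.(a.X + b.X) → ··a··> t1
  t1 = a.(rec X. a.(a.X + b.X)) + b.(rec X. a.(a.X + b.X)) → ··a··> t0, ··b··> t0
Bisimilarity quotient blocks:
  B0 = {s0}
  B1 = {s1}
  B2 = {t0}
  B3 = {t1}
s0 ∈ B0, t0 ∈ B2 → different blocks

not bisimilar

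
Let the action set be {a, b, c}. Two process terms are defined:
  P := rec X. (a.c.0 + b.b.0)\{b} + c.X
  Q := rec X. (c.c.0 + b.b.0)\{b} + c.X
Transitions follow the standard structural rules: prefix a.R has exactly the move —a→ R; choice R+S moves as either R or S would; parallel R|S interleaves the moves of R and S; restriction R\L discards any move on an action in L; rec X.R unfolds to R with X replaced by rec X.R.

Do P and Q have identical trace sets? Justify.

trace-distinct — witness ⟨a⟩

P's transition system — 3 states:
  s0 = rec X. (a.c.0 + b.b.0)\{b} + c.X | —a→ s1, —c→ s0
  s1 = (c.0)\{b} | —c→ s2
  s2 = 0\{b} | ·
Q's transition system — 3 states:
  t0 = rec X. (c.c.0 + b.b.0)\{b} + c.X | —c→ t0, —c→ t1
  t1 = (c.0)\{b} | —c→ t2
  t2 = 0\{b} | ·
Run σ = ⟨a⟩ on P: start {s0}
  after a @ step 1: {s1}
  P completes σ.
Run σ = ⟨a⟩ on Q: start {t0}
  after a @ step 1: ∅  — Q cannot continue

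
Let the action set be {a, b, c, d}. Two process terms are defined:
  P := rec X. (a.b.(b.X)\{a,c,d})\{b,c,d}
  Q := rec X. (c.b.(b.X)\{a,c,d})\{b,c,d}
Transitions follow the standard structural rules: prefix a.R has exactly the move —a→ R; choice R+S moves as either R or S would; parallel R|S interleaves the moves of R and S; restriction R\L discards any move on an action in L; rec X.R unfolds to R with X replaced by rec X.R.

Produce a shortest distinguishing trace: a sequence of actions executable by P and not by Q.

a

P's transition system — 2 states:
  u0 = rec X. (a.b.(b.X)\{a,c,d})\{b,c,d} has moves ··a··> u1
  u1 = (b.(b.(rec X. (a.b.(b.X)\{a,c,d})\{b,c,d}))\{a,c,d})\{b,c,d} has moves deadlocked
Q's transition system — 1 states:
  v0 = rec X. (c.b.(b.X)\{a,c,d})\{b,c,d} has moves deadlocked
Executing a from P (initial set {u0}):
  step 1 (a): {u1}
  P completes σ.
Executing a from Q (initial set {v0}):
  step 1 (a): ∅ (Q stuck)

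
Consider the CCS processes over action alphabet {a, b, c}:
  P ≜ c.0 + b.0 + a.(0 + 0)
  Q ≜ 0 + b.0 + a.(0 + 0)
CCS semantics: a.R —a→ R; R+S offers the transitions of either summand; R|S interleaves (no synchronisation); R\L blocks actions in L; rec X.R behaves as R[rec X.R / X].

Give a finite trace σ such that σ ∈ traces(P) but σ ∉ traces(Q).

c

LTS(P): 3 reachable states
  m0 = c.0 + b.0 + a.(0 + 0) | =a=> m1, =b=> m2, =c=> m2
  m1 = 0 + 0 | deadlocked
  m2 = 0 | deadlocked
LTS(Q): 3 reachable states
  n0 = 0 + b.0 + a.(0 + 0) | =a=> n1, =b=> n2
  n1 = 0 + 0 | deadlocked
  n2 = 0 | deadlocked
Trace ⟨c⟩ through P, begin at {m0}:
  [1] c ⇒ {m2}
  ✓ P
Trace ⟨c⟩ through Q, begin at {n0}:
  [1] c ⇒ ∅  — Q cannot continue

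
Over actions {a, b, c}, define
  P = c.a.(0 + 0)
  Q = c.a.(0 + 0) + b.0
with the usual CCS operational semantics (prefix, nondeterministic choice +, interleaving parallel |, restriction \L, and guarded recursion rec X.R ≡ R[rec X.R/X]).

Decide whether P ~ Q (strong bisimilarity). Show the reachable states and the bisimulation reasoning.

P's transition system — 3 states:
  m0 = c.a.(0 + 0) → —c→ m1
  m1 = a.(0 + 0) → —a→ m2
  m2 = 0 + 0 → ·
Q's transition system — 4 states:
  n0 = c.a.(0 + 0) + b.0 → —b→ n1, —c→ n2
  n1 = 0 → ·
  n2 = a.(0 + 0) → —a→ n3
  n3 = 0 + 0 → ·
Coarsest stable partition (strong bisimilarity classes):
  B0 = {m0}
  B1 = {m1, n2}
  B2 = {m2, n1, n3}
  B3 = {n0}
m0 ∈ B0, n0 ∈ B3 → different blocks

not bisimilar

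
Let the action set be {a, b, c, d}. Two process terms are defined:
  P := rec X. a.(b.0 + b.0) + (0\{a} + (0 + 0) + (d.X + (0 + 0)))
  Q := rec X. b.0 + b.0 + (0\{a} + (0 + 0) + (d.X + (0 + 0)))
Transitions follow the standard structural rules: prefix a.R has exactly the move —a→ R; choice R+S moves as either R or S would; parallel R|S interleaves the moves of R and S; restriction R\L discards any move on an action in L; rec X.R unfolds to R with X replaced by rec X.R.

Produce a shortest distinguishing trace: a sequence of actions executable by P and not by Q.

Reachable graph of P (3 states):
  s0 = rec X. a.(b.0 + b.0) + (0\{a} + (0 + 0) + (d.X + (0 + 0))) ⊢ -a-> s1, -d-> s0
  s1 = b.0 + b.0 ⊢ -b-> s2
  s2 = 0 ⊢ (no moves)
Reachable graph of Q (2 states):
  t0 = rec X. b.0 + b.0 + (0\{a} + (0 + 0) + (d.X + (0 + 0))) ⊢ -b-> t1, -d-> t0
  t1 = 0 ⊢ (no moves)
Executing a from P (initial set {s0}):
  step 1 (a): {s1}
  P completes σ.
Executing a from Q (initial set {t0}):
  step 1 (a): ∅  — Q cannot continue

a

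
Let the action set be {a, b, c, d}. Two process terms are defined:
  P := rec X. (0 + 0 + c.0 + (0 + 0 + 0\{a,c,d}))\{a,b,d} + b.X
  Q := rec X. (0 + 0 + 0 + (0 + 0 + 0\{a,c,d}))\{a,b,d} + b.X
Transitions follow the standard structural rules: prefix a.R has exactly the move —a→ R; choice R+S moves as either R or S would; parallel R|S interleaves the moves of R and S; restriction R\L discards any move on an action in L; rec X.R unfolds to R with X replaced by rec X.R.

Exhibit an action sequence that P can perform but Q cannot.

Reachable graph of P (2 states):
  m0 = rec X. (0 + 0 + c.0 + (0 + 0 + 0\{a,c,d}))\{a,b,d} + b.X :: —b→ m0, —c→ m1
  m1 = 0\{a,b,d} :: deadlocked
Reachable graph of Q (1 states):
  n0 = rec X. (0 + 0 + 0 + (0 + 0 + 0\{a,c,d}))\{a,b,d} + b.X :: —b→ n0
Run σ = ⟨c⟩ on P: start {m0}
  [1] c ⇒ {m1}
  ✓ P
Run σ = ⟨c⟩ on Q: start {n0}
  [1] c ⇒ ∅  — Q cannot continue

c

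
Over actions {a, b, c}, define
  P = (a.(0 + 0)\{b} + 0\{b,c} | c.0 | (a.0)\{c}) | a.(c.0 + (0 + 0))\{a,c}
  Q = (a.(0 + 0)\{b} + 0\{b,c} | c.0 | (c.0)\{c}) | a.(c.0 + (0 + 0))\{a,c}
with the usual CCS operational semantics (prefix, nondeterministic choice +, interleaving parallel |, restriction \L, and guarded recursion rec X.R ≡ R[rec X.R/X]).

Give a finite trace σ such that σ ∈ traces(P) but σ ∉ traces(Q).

Reachable graph of P (10 states):
  m0 = (a.(0 + 0)\{b} + 0\{b,c} | c.0 | (a.0)\{c}) | a.(c.0 + (0 + 0))\{a,c} | --a--▸ m1, --a--▸ m2, --a--▸ m3, --c--▸ m4
  m1 = (0 + 0)\{b} | a.(c.0 + (0 + 0))\{a,c} | --a--▸ m5
  m2 = (a.(0 + 0)\{b} + 0\{b,c} | c.0 | (a.0)\{c}) | (c.0 + (0 + 0))\{a,c} | --a--▸ m5, --a--▸ m6, --c--▸ m7
  m3 = 0\{b,c} | c.0 | 0\{c} | a.(c.0 + (0 + 0))\{a,c} | --a--▸ m6, --c--▸ m8
  m4 = 0\{b,c} | 0 | (a.0)\{c} | a.(c.0 + (0 + 0))\{a,c} | --a--▸ m7, --a--▸ m8
  m5 = (0 + 0)\{b} | (c.0 + (0 + 0))\{a,c} | (no moves)
  m6 = 0\{b,c} | c.0 | 0\{c} | (c.0 + (0 + 0))\{a,c} | --c--▸ m9
  m7 = 0\{b,c} | 0 | (a.0)\{c} | (c.0 + (0 + 0))\{a,c} | --a--▸ m9
  m8 = 0\{b,c} | 0 | 0\{c} | a.(c.0 + (0 + 0))\{a,c} | --a--▸ m9
  m9 = 0\{b,c} | 0 | 0\{c} | (c.0 + (0 + 0))\{a,c} | (no moves)
Reachable graph of Q (6 states):
  n0 = (a.(0 + 0)\{b} + 0\{b,c} | c.0 | (c.0)\{c}) | a.(c.0 + (0 + 0))\{a,c} | --a--▸ n1, --a--▸ n2, --c--▸ n3
  n1 = (0 + 0)\{b} | a.(c.0 + (0 + 0))\{a,c} | --a--▸ n4
  n2 = (a.(0 + 0)\{b} + 0\{b,c} | c.0 | (c.0)\{c}) | (c.0 + (0 + 0))\{a,c} | --a--▸ n4, --c--▸ n5
  n3 = 0\{b,c} | 0 | (c.0)\{c} | a.(c.0 + (0 + 0))\{a,c} | --a--▸ n5
  n4 = (0 + 0)\{b} | (c.0 + (0 + 0))\{a,c} | (no moves)
  n5 = 0\{b,c} | 0 | (c.0)\{c} | (c.0 + (0 + 0))\{a,c} | (no moves)
Trace ⟨aac⟩ through P, begin at {m0}:
  [1] a ⇒ {m1, m2, m3}
  [2] a ⇒ {m5, m6}
  [3] c ⇒ {m9}
  P completes σ.
Trace ⟨aac⟩ through Q, begin at {n0}:
  [1] a ⇒ {n1, n2}
  [2] a ⇒ {n4}
  [3] c ⇒ no successor for Q

aac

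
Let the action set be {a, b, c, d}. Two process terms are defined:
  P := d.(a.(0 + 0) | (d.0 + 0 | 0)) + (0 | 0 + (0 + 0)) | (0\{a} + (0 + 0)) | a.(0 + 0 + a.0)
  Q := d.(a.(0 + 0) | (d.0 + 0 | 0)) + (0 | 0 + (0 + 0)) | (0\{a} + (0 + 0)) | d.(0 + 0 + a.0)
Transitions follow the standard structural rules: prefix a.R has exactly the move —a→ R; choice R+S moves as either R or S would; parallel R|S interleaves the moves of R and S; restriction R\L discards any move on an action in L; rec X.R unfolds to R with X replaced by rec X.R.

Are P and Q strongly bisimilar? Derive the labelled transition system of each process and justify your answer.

LTS(P): 7 reachable states
  m0 = d.(a.(0 + 0) | (d.0 + 0 | 0)) + (0 | 0 + (0 + 0)) | (0\{a} + (0 + 0)) | a.(0 + 0 + a.0) → =a=> m1, =d=> m2
  m1 = (0 | 0 + (0 + 0)) | (0\{a} + (0 + 0)) | (0 + 0 + a.0) → =a=> m3
  m2 = a.(0 + 0) | (d.0 + 0 | 0) → =a=> m4, =d=> m5
  m3 = (0 | 0 + (0 + 0)) | (0\{a} + (0 + 0)) | 0 → ·
  m4 = (0 + 0) | (d.0 + 0 | 0) → =d=> m6
  m5 = a.(0 + 0) | 0 → =a=> m6
  m6 = (0 + 0) | 0 → ·
LTS(Q): 7 reachable states
  n0 = d.(a.(0 + 0) | (d.0 + 0 | 0)) + (0 | 0 + (0 + 0)) | (0\{a} + (0 + 0)) | d.(0 + 0 + a.0) → =d=> n1, =d=> n2
  n1 = (0 | 0 + (0 + 0)) | (0\{a} + (0 + 0)) | (0 + 0 + a.0) → =a=> n3
  n2 = a.(0 + 0) | (d.0 + 0 | 0) → =a=> n4, =d=> n5
  n3 = (0 | 0 + (0 + 0)) | (0\{a} + (0 + 0)) | 0 → ·
  n4 = (0 + 0) | (d.0 + 0 | 0) → =d=> n6
  n5 = a.(0 + 0) | 0 → =a=> n6
  n6 = (0 + 0) | 0 → ·
Coarsest stable partition (strong bisimilarity classes):
  B0 = {m0}
  B1 = {m1, m5, n1, n5}
  B2 = {m3, m6, n3, n6}
  B3 = {m2, n2}
  B4 = {m4, n4}
  B5 = {n0}
m0 ∈ B0, n0 ∈ B5 → different blocks

NO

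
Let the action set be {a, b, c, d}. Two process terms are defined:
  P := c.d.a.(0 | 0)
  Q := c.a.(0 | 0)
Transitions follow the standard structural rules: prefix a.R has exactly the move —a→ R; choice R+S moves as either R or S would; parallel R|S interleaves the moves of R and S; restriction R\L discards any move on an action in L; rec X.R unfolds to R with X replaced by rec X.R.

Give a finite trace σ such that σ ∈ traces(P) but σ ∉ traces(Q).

P's transition system — 4 states:
  m0 = c.d.a.(0 | 0) :: =c=> m1
  m1 = d.a.(0 | 0) :: =d=> m2
  m2 = a.(0 | 0) :: =a=> m3
  m3 = 0 | 0 :: (no moves)
Q's transition system — 3 states:
  n0 = c.a.(0 | 0) :: =c=> n1
  n1 = a.(0 | 0) :: =a=> n2
  n2 = 0 | 0 :: (no moves)
Trace ⟨cd⟩ through P, begin at {m0}:
  after c @ step 1: {m1}
  after d @ step 2: {m2}
  P completes σ.
Trace ⟨cd⟩ through Q, begin at {n0}:
  after c @ step 1: {n1}
  after d @ step 2: ∅  — Q cannot continue

cd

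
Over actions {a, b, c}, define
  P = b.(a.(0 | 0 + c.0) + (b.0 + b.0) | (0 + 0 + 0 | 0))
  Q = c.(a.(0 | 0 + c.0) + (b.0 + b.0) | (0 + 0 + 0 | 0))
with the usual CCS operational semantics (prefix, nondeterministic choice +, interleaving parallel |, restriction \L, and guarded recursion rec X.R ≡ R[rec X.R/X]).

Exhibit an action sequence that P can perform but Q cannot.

b

Reachable graph of P (5 states):
  u0 = b.(a.(0 | 0 + c.0) + (b.0 + b.0) | (0 + 0 + 0 | 0)) → —b→ u1
  u1 = a.(0 | 0 + c.0) + (b.0 + b.0) | (0 + 0 + 0 | 0) → —a→ u2, —b→ u3
  u2 = 0 | 0 + c.0 → —c→ u4
  u3 = 0 | (0 + 0 + 0 | 0) → ·
  u4 = 0 → ·
Reachable graph of Q (5 states):
  v0 = c.(a.(0 | 0 + c.0) + (b.0 + b.0) | (0 + 0 + 0 | 0)) → —c→ v1
  v1 = a.(0 | 0 + c.0) + (b.0 + b.0) | (0 + 0 + 0 | 0) → —a→ v2, —b→ v3
  v2 = 0 | 0 + c.0 → —c→ v4
  v3 = 0 | (0 + 0 + 0 | 0) → ·
  v4 = 0 → ·
Trace ⟨b⟩ through P, begin at {u0}:
  [1] b ⇒ {u1}
  — P admits the full trace.
Trace ⟨b⟩ through Q, begin at {v0}:
  [1] b ⇒ no successor for Q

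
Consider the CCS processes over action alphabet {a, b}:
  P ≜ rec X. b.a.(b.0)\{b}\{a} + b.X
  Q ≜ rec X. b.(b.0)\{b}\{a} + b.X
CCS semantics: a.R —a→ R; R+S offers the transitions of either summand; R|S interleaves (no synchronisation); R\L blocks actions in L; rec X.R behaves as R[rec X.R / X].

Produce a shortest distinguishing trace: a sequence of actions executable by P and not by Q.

Reachable graph of P (3 states):
  m0 = rec X. b.a.(b.0)\{b}\{a} + b.X :: --b--▸ m0, --b--▸ m1
  m1 = a.(b.0)\{b}\{a} :: --a--▸ m2
  m2 = (b.0)\{b}\{a} :: deadlocked
Reachable graph of Q (2 states):
  n0 = rec X. b.(b.0)\{b}\{a} + b.X :: --b--▸ n0, --b--▸ n1
  n1 = (b.0)\{b}\{a} :: deadlocked
Run σ = ⟨ba⟩ on P: start {m0}
  [1] b ⇒ {m0, m1}
  [2] a ⇒ {m2}
  — P admits the full trace.
Run σ = ⟨ba⟩ on Q: start {n0}
  [1] b ⇒ {n0, n1}
  [2] a ⇒ ∅ (Q stuck)

ba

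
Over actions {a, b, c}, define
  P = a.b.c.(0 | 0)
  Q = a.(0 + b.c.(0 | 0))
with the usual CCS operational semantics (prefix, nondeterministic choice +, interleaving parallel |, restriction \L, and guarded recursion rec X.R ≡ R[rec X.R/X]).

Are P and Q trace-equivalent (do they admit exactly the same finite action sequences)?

trace-equivalent

LTS(P): 4 reachable states
  u0 = a.b.c.(0 | 0) has moves —a→ u1
  u1 = b.c.(0 | 0) has moves —b→ u2
  u2 = c.(0 | 0) has moves —c→ u3
  u3 = 0 | 0 has moves stopped
LTS(Q): 4 reachable states
  v0 = a.(0 + b.c.(0 | 0)) has moves —a→ v1
  v1 = 0 + b.c.(0 | 0) has moves —b→ v2
  v2 = c.(0 | 0) has moves —c→ v3
  v3 = 0 | 0 has moves stopped
Coarsest stable partition (strong bisimilarity classes):
  B0 = {u0, v0}
  B1 = {u1, v1}
  B2 = {u2, v2}
  B3 = {u3, v3}
u0 ∈ B0, v0 ∈ B0 → same block
Bisimilar ⇒ trace-equivalent.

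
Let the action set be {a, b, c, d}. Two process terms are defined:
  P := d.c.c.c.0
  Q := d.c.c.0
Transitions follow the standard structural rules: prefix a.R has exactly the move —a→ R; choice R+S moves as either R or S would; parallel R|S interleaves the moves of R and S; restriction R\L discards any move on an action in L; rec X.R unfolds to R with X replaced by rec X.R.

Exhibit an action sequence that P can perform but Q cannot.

dccc

Reachable graph of P (5 states):
  p0 = d.c.c.c.0 :: ··d··> p1
  p1 = c.c.c.0 :: ··c··> p2
  p2 = c.c.0 :: ··c··> p3
  p3 = c.0 :: ··c··> p4
  p4 = 0 :: deadlocked
Reachable graph of Q (4 states):
  q0 = d.c.c.0 :: ··d··> q1
  q1 = c.c.0 :: ··c··> q2
  q2 = c.0 :: ··c··> q3
  q3 = 0 :: deadlocked
Executing dccc from P (initial set {p0}):
  [1] d ⇒ {p1}
  [2] c ⇒ {p2}
  [3] c ⇒ {p3}
  [4] c ⇒ {p4}
  — P admits the full trace.
Executing dccc from Q (initial set {q0}):
  [1] d ⇒ {q1}
  [2] c ⇒ {q2}
  [3] c ⇒ {q3}
  [4] c ⇒ no successor for Q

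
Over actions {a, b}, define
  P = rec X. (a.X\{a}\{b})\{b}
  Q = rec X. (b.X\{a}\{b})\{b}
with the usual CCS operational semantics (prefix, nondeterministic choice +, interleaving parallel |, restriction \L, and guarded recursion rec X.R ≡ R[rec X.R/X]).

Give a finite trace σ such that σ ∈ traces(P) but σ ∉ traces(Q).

a

P's transition system — 2 states:
  p0 = rec X. (a.X\{a}\{b})\{b} :: =a=> p1
  p1 = (rec X. (a.X\{a}\{b})\{b})\{a}\{b}\{b} :: stopped
Q's transition system — 1 states:
  q0 = rec X. (b.X\{a}\{b})\{b} :: stopped
Run σ = ⟨a⟩ on P: start {p0}
  after a @ step 1: {p1}
  — P admits the full trace.
Run σ = ⟨a⟩ on Q: start {q0}
  after a @ step 1: no successor for Q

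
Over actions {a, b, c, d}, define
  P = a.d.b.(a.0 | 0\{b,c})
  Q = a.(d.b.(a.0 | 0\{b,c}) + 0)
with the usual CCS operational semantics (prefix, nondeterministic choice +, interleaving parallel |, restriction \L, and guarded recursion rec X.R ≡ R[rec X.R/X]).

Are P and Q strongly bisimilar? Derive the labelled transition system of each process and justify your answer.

bisimilar

LTS(P): 5 reachable states
  m0 = a.d.b.(a.0 | 0\{b,c}) | -a-> m1
  m1 = d.b.(a.0 | 0\{b,c}) | -d-> m2
  m2 = b.(a.0 | 0\{b,c}) | -b-> m3
  m3 = a.0 | 0\{b,c} | -a-> m4
  m4 = 0 | 0\{b,c} | stopped
LTS(Q): 5 reachable states
  n0 = a.(d.b.(a.0 | 0\{b,c}) + 0) | -a-> n1
  n1 = d.b.(a.0 | 0\{b,c}) + 0 | -d-> n2
  n2 = b.(a.0 | 0\{b,c}) | -b-> n3
  n3 = a.0 | 0\{b,c} | -a-> n4
  n4 = 0 | 0\{b,c} | stopped
Coarsest stable partition (strong bisimilarity classes):
  B0 = {m0, n0}
  B1 = {m1, n1}
  B2 = {m2, n2}
  B3 = {m3, n3}
  B4 = {m4, n4}
m0 ∈ B0, n0 ∈ B0 → same block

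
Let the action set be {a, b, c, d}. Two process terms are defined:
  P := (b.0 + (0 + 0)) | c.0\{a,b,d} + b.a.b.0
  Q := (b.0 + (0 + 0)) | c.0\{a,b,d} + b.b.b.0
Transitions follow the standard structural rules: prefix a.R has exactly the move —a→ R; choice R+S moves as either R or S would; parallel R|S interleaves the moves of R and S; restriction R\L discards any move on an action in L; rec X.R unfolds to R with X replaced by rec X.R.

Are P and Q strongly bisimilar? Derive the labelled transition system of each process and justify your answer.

P ≁ Q

LTS(P): 7 reachable states
  u0 = (b.0 + (0 + 0)) | c.0\{a,b,d} + b.a.b.0 ⊢ -b-> u1, -b-> u2, -c-> u3
  u1 = 0 | c.0\{a,b,d} ⊢ -c-> u4
  u2 = a.b.0 ⊢ -a-> u5
  u3 = (b.0 + (0 + 0)) | 0\{a,b,d} ⊢ -b-> u4
  u4 = 0 | 0\{a,b,d} ⊢ ·
  u5 = b.0 ⊢ -b-> u6
  u6 = 0 ⊢ ·
LTS(Q): 7 reachable states
  v0 = (b.0 + (0 + 0)) | c.0\{a,b,d} + b.b.b.0 ⊢ -b-> v1, -b-> v2, -c-> v3
  v1 = 0 | c.0\{a,b,d} ⊢ -c-> v4
  v2 = b.b.0 ⊢ -b-> v5
  v3 = (b.0 + (0 + 0)) | 0\{a,b,d} ⊢ -b-> v4
  v4 = 0 | 0\{a,b,d} ⊢ ·
  v5 = b.0 ⊢ -b-> v6
  v6 = 0 ⊢ ·
Bisimilarity quotient blocks:
  B0 = {u0}
  B1 = {u1, v1}
  B2 = {u4, u6, v4, v6}
  B3 = {u2}
  B4 = {u3, u5, v3, v5}
  B5 = {v0}
  B6 = {v2}
u0 ∈ B0, v0 ∈ B5 → different blocks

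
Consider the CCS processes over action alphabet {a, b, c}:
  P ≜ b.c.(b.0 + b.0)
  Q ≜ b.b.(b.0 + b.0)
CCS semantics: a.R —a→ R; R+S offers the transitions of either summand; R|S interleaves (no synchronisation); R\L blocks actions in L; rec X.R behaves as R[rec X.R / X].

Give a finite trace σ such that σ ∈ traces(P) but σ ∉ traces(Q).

Reachable graph of P (4 states):
  p0 = b.c.(b.0 + b.0) → =b=> p1
  p1 = c.(b.0 + b.0) → =c=> p2
  p2 = b.0 + b.0 → =b=> p3
  p3 = 0 → stopped
Reachable graph of Q (4 states):
  q0 = b.b.(b.0 + b.0) → =b=> q1
  q1 = b.(b.0 + b.0) → =b=> q2
  q2 = b.0 + b.0 → =b=> q3
  q3 = 0 → stopped
Trace ⟨bc⟩ through P, begin at {p0}:
  after b @ step 1: {p1}
  after c @ step 2: {p2}
  P completes σ.
Trace ⟨bc⟩ through Q, begin at {q0}:
  after b @ step 1: {q1}
  after c @ step 2: ∅  — Q cannot continue

bc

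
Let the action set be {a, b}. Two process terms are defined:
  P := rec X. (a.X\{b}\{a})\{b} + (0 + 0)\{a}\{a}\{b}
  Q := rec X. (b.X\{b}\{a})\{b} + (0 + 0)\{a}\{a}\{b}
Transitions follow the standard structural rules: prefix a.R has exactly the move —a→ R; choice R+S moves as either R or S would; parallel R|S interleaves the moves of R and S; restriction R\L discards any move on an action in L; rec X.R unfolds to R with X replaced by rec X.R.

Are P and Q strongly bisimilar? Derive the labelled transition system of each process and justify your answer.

Reachable graph of P (2 states):
  p0 = rec X. (a.X\{b}\{a})\{b} + (0 + 0)\{a}\{a}\{b} has moves ··a··> p1
  p1 = (rec X. (a.X\{b}\{a})\{b} + (0 + 0)\{a}\{a}\{b})\{b}\{a}\{b} has moves stopped
Reachable graph of Q (1 states):
  q0 = rec X. (b.X\{b}\{a})\{b} + (0 + 0)\{a}\{a}\{b} has moves stopped
Bisimilarity quotient blocks:
  B0 = {p0}
  B1 = {p1, q0}
p0 ∈ B0, q0 ∈ B1 → different blocks

P ≁ Q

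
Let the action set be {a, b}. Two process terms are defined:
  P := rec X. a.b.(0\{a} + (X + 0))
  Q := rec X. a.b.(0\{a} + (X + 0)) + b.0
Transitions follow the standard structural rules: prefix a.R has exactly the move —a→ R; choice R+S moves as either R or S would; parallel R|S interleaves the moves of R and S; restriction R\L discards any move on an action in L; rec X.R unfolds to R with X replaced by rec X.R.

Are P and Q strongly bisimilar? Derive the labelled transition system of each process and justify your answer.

Reachable graph of P (3 states):
  u0 = rec X. a.b.(0\{a} + (X + 0)) | —a→ u1
  u1 = b.(0\{a} + ((rec X. a.b.(0\{a} + (X + 0))) + 0)) | —b→ u2
  u2 = 0\{a} + ((rec X. a.b.(0\{a} + (X + 0))) + 0) | —a→ u1
Reachable graph of Q (4 states):
  v0 = rec X. a.b.(0\{a} + (X + 0)) + b.0 | —a→ v1, —b→ v2
  v1 = b.(0\{a} + ((rec X. a.b.(0\{a} + (X + 0)) + b.0) + 0)) | —b→ v3
  v2 = 0 | ·
  v3 = 0\{a} + ((rec X. a.b.(0\{a} + (X + 0)) + b.0) + 0) | —a→ v1, —b→ v2
Partition-refinement fixed point:
  B0 = {u0, u2}
  B1 = {u1}
  B2 = {v0, v3}
  B3 = {v1}
  B4 = {v2}
u0 ∈ B0, v0 ∈ B2 → different blocks

not bisimilar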